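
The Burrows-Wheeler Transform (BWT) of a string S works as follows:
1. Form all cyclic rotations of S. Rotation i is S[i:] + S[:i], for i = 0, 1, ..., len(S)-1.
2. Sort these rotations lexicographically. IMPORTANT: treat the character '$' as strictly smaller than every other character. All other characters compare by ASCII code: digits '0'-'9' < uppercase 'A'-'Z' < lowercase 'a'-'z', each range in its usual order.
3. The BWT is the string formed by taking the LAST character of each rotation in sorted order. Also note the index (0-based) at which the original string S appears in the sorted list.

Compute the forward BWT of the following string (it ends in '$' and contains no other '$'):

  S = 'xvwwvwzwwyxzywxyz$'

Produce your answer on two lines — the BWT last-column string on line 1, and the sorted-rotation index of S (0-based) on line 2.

All 18 rotations (rotation i = S[i:]+S[:i]):
  rot[0] = xvwwvwzwwyxzywxyz$
  rot[1] = vwwvwzwwyxzywxyz$x
  rot[2] = wwvwzwwyxzywxyz$xv
  rot[3] = wvwzwwyxzywxyz$xvw
  rot[4] = vwzwwyxzywxyz$xvww
  rot[5] = wzwwyxzywxyz$xvwwv
  rot[6] = zwwyxzywxyz$xvwwvw
  rot[7] = wwyxzywxyz$xvwwvwz
  rot[8] = wyxzywxyz$xvwwvwzw
  rot[9] = yxzywxyz$xvwwvwzww
  rot[10] = xzywxyz$xvwwvwzwwy
  rot[11] = zywxyz$xvwwvwzwwyx
  rot[12] = ywxyz$xvwwvwzwwyxz
  rot[13] = wxyz$xvwwvwzwwyxzy
  rot[14] = xyz$xvwwvwzwwyxzyw
  rot[15] = yz$xvwwvwzwwyxzywx
  rot[16] = z$xvwwvwzwwyxzywxy
  rot[17] = $xvwwvwzwwyxzywxyz
Sorted (with $ < everything):
  sorted[0] = $xvwwvwzwwyxzywxyz  (last char: 'z')
  sorted[1] = vwwvwzwwyxzywxyz$x  (last char: 'x')
  sorted[2] = vwzwwyxzywxyz$xvww  (last char: 'w')
  sorted[3] = wvwzwwyxzywxyz$xvw  (last char: 'w')
  sorted[4] = wwvwzwwyxzywxyz$xv  (last char: 'v')
  sorted[5] = wwyxzywxyz$xvwwvwz  (last char: 'z')
  sorted[6] = wxyz$xvwwvwzwwyxzy  (last char: 'y')
  sorted[7] = wyxzywxyz$xvwwvwzw  (last char: 'w')
  sorted[8] = wzwwyxzywxyz$xvwwv  (last char: 'v')
  sorted[9] = xvwwvwzwwyxzywxyz$  (last char: '$')
  sorted[10] = xyz$xvwwvwzwwyxzyw  (last char: 'w')
  sorted[11] = xzywxyz$xvwwvwzwwy  (last char: 'y')
  sorted[12] = ywxyz$xvwwvwzwwyxz  (last char: 'z')
  sorted[13] = yxzywxyz$xvwwvwzww  (last char: 'w')
  sorted[14] = yz$xvwwvwzwwyxzywx  (last char: 'x')
  sorted[15] = z$xvwwvwzwwyxzywxy  (last char: 'y')
  sorted[16] = zwwyxzywxyz$xvwwvw  (last char: 'w')
  sorted[17] = zywxyz$xvwwvwzwwyx  (last char: 'x')
Last column: zxwwvzywv$wyzwxywx
Original string S is at sorted index 9

Answer: zxwwvzywv$wyzwxywx
9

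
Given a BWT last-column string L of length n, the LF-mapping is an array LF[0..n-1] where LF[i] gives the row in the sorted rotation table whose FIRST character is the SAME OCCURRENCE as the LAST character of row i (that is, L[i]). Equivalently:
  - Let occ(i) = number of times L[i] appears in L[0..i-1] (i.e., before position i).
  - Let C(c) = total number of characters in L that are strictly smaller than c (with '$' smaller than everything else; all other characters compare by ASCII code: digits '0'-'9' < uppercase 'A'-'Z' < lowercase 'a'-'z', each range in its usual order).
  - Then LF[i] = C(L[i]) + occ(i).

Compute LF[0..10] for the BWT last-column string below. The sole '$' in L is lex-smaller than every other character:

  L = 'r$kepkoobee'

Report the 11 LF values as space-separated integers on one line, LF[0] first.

Char counts: '$':1, 'b':1, 'e':3, 'k':2, 'o':2, 'p':1, 'r':1
C (first-col start): C('$')=0, C('b')=1, C('e')=2, C('k')=5, C('o')=7, C('p')=9, C('r')=10
L[0]='r': occ=0, LF[0]=C('r')+0=10+0=10
L[1]='$': occ=0, LF[1]=C('$')+0=0+0=0
L[2]='k': occ=0, LF[2]=C('k')+0=5+0=5
L[3]='e': occ=0, LF[3]=C('e')+0=2+0=2
L[4]='p': occ=0, LF[4]=C('p')+0=9+0=9
L[5]='k': occ=1, LF[5]=C('k')+1=5+1=6
L[6]='o': occ=0, LF[6]=C('o')+0=7+0=7
L[7]='o': occ=1, LF[7]=C('o')+1=7+1=8
L[8]='b': occ=0, LF[8]=C('b')+0=1+0=1
L[9]='e': occ=1, LF[9]=C('e')+1=2+1=3
L[10]='e': occ=2, LF[10]=C('e')+2=2+2=4

Answer: 10 0 5 2 9 6 7 8 1 3 4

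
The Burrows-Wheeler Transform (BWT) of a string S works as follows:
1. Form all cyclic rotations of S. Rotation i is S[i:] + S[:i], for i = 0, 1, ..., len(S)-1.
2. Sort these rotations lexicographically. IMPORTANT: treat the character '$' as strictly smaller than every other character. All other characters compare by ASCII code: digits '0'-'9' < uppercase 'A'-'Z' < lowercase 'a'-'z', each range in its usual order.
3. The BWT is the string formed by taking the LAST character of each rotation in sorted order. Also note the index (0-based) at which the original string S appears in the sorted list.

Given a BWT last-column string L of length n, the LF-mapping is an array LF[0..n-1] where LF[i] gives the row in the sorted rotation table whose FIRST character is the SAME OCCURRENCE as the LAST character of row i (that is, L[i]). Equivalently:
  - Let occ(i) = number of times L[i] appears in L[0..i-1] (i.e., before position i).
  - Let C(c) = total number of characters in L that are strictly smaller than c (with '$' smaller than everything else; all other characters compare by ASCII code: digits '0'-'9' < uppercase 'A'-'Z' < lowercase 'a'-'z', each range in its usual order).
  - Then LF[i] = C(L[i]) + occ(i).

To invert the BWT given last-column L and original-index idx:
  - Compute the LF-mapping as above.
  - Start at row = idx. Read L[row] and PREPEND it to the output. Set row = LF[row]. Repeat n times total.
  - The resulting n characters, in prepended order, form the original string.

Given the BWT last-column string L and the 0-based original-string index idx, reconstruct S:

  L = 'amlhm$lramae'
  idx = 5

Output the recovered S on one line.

LF mapping: 1 8 6 5 9 0 7 11 2 10 3 4
Walk LF starting at row 5, prepending L[row]:
  step 1: row=5, L[5]='$', prepend. Next row=LF[5]=0
  step 2: row=0, L[0]='a', prepend. Next row=LF[0]=1
  step 3: row=1, L[1]='m', prepend. Next row=LF[1]=8
  step 4: row=8, L[8]='a', prepend. Next row=LF[8]=2
  step 5: row=2, L[2]='l', prepend. Next row=LF[2]=6
  step 6: row=6, L[6]='l', prepend. Next row=LF[6]=7
  step 7: row=7, L[7]='r', prepend. Next row=LF[7]=11
  step 8: row=11, L[11]='e', prepend. Next row=LF[11]=4
  step 9: row=4, L[4]='m', prepend. Next row=LF[4]=9
  step 10: row=9, L[9]='m', prepend. Next row=LF[9]=10
  step 11: row=10, L[10]='a', prepend. Next row=LF[10]=3
  step 12: row=3, L[3]='h', prepend. Next row=LF[3]=5
Reversed output: hammerllama$

Answer: hammerllama$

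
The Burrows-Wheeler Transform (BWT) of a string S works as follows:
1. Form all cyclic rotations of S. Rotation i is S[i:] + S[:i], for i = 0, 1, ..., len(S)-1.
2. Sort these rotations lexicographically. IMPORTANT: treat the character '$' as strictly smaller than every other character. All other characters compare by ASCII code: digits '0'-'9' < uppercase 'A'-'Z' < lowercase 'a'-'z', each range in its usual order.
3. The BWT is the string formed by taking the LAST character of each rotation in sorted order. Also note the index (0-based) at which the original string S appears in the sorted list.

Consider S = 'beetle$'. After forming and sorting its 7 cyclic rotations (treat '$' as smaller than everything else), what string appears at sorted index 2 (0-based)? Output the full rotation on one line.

All 7 rotations (rotation i = S[i:]+S[:i]):
  rot[0] = beetle$
  rot[1] = eetle$b
  rot[2] = etle$be
  rot[3] = tle$bee
  rot[4] = le$beet
  rot[5] = e$beetl
  rot[6] = $beetle
Sorted (with $ < everything):
  sorted[0] = $beetle
  sorted[1] = beetle$
  sorted[2] = e$beetl
  sorted[3] = eetle$b
  sorted[4] = etle$be
  sorted[5] = le$beet
  sorted[6] = tle$bee
sorted[2] = e$beetl

Answer: e$beetl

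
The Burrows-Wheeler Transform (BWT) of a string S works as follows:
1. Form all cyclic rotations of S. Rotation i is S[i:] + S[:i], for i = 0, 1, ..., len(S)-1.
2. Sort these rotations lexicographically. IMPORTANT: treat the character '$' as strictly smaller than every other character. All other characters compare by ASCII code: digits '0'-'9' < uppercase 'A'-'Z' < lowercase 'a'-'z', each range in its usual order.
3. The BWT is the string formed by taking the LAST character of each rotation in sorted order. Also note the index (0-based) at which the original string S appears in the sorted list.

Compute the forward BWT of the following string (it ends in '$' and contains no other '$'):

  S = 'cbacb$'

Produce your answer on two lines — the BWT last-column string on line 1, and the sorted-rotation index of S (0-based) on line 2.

All 6 rotations (rotation i = S[i:]+S[:i]):
  rot[0] = cbacb$
  rot[1] = bacb$c
  rot[2] = acb$cb
  rot[3] = cb$cba
  rot[4] = b$cbac
  rot[5] = $cbacb
Sorted (with $ < everything):
  sorted[0] = $cbacb  (last char: 'b')
  sorted[1] = acb$cb  (last char: 'b')
  sorted[2] = b$cbac  (last char: 'c')
  sorted[3] = bacb$c  (last char: 'c')
  sorted[4] = cb$cba  (last char: 'a')
  sorted[5] = cbacb$  (last char: '$')
Last column: bbcca$
Original string S is at sorted index 5

Answer: bbcca$
5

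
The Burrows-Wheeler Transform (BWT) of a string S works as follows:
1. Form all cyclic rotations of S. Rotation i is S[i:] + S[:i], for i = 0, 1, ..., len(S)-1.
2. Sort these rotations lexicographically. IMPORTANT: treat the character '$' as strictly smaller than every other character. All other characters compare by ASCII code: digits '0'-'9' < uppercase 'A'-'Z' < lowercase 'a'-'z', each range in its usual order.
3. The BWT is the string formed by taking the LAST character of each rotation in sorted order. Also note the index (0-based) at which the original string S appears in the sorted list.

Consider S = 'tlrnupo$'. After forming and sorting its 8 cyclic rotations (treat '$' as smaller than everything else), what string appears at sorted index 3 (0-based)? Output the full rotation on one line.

All 8 rotations (rotation i = S[i:]+S[:i]):
  rot[0] = tlrnupo$
  rot[1] = lrnupo$t
  rot[2] = rnupo$tl
  rot[3] = nupo$tlr
  rot[4] = upo$tlrn
  rot[5] = po$tlrnu
  rot[6] = o$tlrnup
  rot[7] = $tlrnupo
Sorted (with $ < everything):
  sorted[0] = $tlrnupo
  sorted[1] = lrnupo$t
  sorted[2] = nupo$tlr
  sorted[3] = o$tlrnup
  sorted[4] = po$tlrnu
  sorted[5] = rnupo$tl
  sorted[6] = tlrnupo$
  sorted[7] = upo$tlrn
sorted[3] = o$tlrnup

Answer: o$tlrnup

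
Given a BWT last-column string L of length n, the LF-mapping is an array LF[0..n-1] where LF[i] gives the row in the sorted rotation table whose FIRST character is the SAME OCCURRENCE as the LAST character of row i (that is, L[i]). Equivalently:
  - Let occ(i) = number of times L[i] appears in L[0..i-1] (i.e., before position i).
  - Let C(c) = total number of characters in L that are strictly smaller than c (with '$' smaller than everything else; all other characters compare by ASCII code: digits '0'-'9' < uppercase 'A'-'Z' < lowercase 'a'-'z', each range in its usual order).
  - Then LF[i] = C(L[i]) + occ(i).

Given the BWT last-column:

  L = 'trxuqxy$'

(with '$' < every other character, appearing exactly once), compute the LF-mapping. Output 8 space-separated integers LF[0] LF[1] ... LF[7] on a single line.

Char counts: '$':1, 'q':1, 'r':1, 't':1, 'u':1, 'x':2, 'y':1
C (first-col start): C('$')=0, C('q')=1, C('r')=2, C('t')=3, C('u')=4, C('x')=5, C('y')=7
L[0]='t': occ=0, LF[0]=C('t')+0=3+0=3
L[1]='r': occ=0, LF[1]=C('r')+0=2+0=2
L[2]='x': occ=0, LF[2]=C('x')+0=5+0=5
L[3]='u': occ=0, LF[3]=C('u')+0=4+0=4
L[4]='q': occ=0, LF[4]=C('q')+0=1+0=1
L[5]='x': occ=1, LF[5]=C('x')+1=5+1=6
L[6]='y': occ=0, LF[6]=C('y')+0=7+0=7
L[7]='$': occ=0, LF[7]=C('$')+0=0+0=0

Answer: 3 2 5 4 1 6 7 0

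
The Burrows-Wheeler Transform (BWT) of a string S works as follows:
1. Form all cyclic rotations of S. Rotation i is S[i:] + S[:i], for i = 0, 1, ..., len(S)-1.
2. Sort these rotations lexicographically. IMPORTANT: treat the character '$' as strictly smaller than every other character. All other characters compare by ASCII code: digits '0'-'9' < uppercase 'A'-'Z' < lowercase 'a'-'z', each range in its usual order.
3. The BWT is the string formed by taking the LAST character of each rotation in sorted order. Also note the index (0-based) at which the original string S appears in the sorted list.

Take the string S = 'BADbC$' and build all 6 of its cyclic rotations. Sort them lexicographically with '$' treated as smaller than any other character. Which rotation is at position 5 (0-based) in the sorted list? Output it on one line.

Answer: bC$BAD

Derivation:
All 6 rotations (rotation i = S[i:]+S[:i]):
  rot[0] = BADbC$
  rot[1] = ADbC$B
  rot[2] = DbC$BA
  rot[3] = bC$BAD
  rot[4] = C$BADb
  rot[5] = $BADbC
Sorted (with $ < everything):
  sorted[0] = $BADbC
  sorted[1] = ADbC$B
  sorted[2] = BADbC$
  sorted[3] = C$BADb
  sorted[4] = DbC$BA
  sorted[5] = bC$BAD
sorted[5] = bC$BAD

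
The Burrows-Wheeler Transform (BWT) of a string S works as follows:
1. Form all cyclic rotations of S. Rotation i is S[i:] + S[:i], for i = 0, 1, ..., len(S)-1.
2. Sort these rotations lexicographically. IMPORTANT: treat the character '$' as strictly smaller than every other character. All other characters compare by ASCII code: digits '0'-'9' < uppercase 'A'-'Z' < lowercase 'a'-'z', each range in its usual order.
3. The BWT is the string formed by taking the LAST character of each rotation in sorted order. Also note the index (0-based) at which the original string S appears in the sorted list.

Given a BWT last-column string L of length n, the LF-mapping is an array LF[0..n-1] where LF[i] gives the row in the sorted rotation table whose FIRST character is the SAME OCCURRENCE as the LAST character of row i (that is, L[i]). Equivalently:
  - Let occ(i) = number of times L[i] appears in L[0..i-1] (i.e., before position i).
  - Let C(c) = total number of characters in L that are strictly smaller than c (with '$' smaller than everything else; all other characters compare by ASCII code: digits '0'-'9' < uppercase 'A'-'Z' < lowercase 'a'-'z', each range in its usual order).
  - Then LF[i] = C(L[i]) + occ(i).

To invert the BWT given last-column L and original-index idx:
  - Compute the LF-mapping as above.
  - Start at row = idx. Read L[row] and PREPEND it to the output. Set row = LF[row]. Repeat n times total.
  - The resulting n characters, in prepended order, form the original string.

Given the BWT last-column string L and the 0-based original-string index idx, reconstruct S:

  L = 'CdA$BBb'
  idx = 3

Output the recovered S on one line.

Answer: BbdABC$

Derivation:
LF mapping: 4 6 1 0 2 3 5
Walk LF starting at row 3, prepending L[row]:
  step 1: row=3, L[3]='$', prepend. Next row=LF[3]=0
  step 2: row=0, L[0]='C', prepend. Next row=LF[0]=4
  step 3: row=4, L[4]='B', prepend. Next row=LF[4]=2
  step 4: row=2, L[2]='A', prepend. Next row=LF[2]=1
  step 5: row=1, L[1]='d', prepend. Next row=LF[1]=6
  step 6: row=6, L[6]='b', prepend. Next row=LF[6]=5
  step 7: row=5, L[5]='B', prepend. Next row=LF[5]=3
Reversed output: BbdABC$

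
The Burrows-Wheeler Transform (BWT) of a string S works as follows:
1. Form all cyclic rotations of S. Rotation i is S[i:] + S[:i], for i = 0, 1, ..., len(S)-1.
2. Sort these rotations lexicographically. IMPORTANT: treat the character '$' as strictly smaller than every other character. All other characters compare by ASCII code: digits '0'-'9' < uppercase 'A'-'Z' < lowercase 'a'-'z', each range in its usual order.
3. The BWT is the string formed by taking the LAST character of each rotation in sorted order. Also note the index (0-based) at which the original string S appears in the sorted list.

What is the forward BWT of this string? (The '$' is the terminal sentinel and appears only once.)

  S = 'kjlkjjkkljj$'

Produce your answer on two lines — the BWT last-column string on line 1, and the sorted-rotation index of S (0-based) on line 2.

Answer: jjlkjkl$jkkj
7

Derivation:
All 12 rotations (rotation i = S[i:]+S[:i]):
  rot[0] = kjlkjjkkljj$
  rot[1] = jlkjjkkljj$k
  rot[2] = lkjjkkljj$kj
  rot[3] = kjjkkljj$kjl
  rot[4] = jjkkljj$kjlk
  rot[5] = jkkljj$kjlkj
  rot[6] = kkljj$kjlkjj
  rot[7] = kljj$kjlkjjk
  rot[8] = ljj$kjlkjjkk
  rot[9] = jj$kjlkjjkkl
  rot[10] = j$kjlkjjkklj
  rot[11] = $kjlkjjkkljj
Sorted (with $ < everything):
  sorted[0] = $kjlkjjkkljj  (last char: 'j')
  sorted[1] = j$kjlkjjkklj  (last char: 'j')
  sorted[2] = jj$kjlkjjkkl  (last char: 'l')
  sorted[3] = jjkkljj$kjlk  (last char: 'k')
  sorted[4] = jkkljj$kjlkj  (last char: 'j')
  sorted[5] = jlkjjkkljj$k  (last char: 'k')
  sorted[6] = kjjkkljj$kjl  (last char: 'l')
  sorted[7] = kjlkjjkkljj$  (last char: '$')
  sorted[8] = kkljj$kjlkjj  (last char: 'j')
  sorted[9] = kljj$kjlkjjk  (last char: 'k')
  sorted[10] = ljj$kjlkjjkk  (last char: 'k')
  sorted[11] = lkjjkkljj$kj  (last char: 'j')
Last column: jjlkjkl$jkkj
Original string S is at sorted index 7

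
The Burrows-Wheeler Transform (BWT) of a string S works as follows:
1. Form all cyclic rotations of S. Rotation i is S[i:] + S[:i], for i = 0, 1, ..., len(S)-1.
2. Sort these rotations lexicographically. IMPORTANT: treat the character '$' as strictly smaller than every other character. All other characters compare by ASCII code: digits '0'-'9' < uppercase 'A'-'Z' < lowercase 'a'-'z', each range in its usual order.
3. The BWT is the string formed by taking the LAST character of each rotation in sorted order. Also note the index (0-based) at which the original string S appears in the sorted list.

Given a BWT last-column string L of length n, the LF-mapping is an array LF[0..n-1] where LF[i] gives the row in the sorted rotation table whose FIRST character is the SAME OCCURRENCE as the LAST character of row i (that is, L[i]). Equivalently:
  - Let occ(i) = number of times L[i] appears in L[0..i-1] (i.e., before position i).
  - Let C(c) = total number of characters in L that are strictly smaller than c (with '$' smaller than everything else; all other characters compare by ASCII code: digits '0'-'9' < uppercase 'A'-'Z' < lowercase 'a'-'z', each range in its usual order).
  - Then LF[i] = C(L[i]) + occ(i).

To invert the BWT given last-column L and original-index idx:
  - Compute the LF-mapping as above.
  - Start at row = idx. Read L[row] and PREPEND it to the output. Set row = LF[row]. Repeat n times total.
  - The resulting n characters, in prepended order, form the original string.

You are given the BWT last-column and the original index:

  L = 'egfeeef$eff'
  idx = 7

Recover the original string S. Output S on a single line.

LF mapping: 1 10 6 2 3 4 7 0 5 8 9
Walk LF starting at row 7, prepending L[row]:
  step 1: row=7, L[7]='$', prepend. Next row=LF[7]=0
  step 2: row=0, L[0]='e', prepend. Next row=LF[0]=1
  step 3: row=1, L[1]='g', prepend. Next row=LF[1]=10
  step 4: row=10, L[10]='f', prepend. Next row=LF[10]=9
  step 5: row=9, L[9]='f', prepend. Next row=LF[9]=8
  step 6: row=8, L[8]='e', prepend. Next row=LF[8]=5
  step 7: row=5, L[5]='e', prepend. Next row=LF[5]=4
  step 8: row=4, L[4]='e', prepend. Next row=LF[4]=3
  step 9: row=3, L[3]='e', prepend. Next row=LF[3]=2
  step 10: row=2, L[2]='f', prepend. Next row=LF[2]=6
  step 11: row=6, L[6]='f', prepend. Next row=LF[6]=7
Reversed output: ffeeeeffge$

Answer: ffeeeeffge$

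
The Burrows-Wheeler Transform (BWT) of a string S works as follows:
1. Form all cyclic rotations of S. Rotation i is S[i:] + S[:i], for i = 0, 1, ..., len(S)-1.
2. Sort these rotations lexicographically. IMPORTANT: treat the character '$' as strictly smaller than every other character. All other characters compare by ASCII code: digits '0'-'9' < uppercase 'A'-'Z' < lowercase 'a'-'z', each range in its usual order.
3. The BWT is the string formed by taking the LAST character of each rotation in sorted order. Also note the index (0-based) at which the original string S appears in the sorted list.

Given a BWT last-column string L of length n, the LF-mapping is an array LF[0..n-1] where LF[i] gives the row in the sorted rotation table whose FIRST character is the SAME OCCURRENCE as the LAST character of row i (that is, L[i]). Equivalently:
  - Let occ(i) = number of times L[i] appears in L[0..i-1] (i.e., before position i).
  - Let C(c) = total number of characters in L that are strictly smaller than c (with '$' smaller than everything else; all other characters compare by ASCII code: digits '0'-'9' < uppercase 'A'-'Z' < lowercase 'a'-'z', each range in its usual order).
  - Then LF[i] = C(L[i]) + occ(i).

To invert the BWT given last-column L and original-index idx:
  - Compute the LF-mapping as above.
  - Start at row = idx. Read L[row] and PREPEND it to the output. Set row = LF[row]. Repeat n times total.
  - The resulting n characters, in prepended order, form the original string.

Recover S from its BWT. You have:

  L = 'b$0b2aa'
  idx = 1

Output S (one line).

Answer: 02abab$

Derivation:
LF mapping: 5 0 1 6 2 3 4
Walk LF starting at row 1, prepending L[row]:
  step 1: row=1, L[1]='$', prepend. Next row=LF[1]=0
  step 2: row=0, L[0]='b', prepend. Next row=LF[0]=5
  step 3: row=5, L[5]='a', prepend. Next row=LF[5]=3
  step 4: row=3, L[3]='b', prepend. Next row=LF[3]=6
  step 5: row=6, L[6]='a', prepend. Next row=LF[6]=4
  step 6: row=4, L[4]='2', prepend. Next row=LF[4]=2
  step 7: row=2, L[2]='0', prepend. Next row=LF[2]=1
Reversed output: 02abab$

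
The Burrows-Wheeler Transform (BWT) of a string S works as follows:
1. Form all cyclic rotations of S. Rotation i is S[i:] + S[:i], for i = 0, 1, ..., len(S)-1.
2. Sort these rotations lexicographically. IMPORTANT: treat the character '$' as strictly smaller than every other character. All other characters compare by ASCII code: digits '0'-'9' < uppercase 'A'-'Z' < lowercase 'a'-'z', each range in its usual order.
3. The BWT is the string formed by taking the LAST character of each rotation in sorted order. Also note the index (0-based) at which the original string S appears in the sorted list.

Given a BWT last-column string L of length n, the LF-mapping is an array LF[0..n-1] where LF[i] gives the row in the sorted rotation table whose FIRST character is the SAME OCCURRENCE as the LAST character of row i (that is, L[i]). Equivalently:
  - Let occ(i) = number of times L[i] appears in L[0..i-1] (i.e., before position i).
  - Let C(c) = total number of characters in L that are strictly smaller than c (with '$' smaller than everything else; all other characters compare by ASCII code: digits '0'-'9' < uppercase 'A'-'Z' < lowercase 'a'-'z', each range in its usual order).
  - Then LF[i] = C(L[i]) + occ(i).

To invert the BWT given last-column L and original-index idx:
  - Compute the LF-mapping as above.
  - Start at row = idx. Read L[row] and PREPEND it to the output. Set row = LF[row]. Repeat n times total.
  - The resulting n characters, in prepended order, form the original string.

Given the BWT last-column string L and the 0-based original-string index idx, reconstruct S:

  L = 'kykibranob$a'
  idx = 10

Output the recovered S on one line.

LF mapping: 6 11 7 5 3 10 1 8 9 4 0 2
Walk LF starting at row 10, prepending L[row]:
  step 1: row=10, L[10]='$', prepend. Next row=LF[10]=0
  step 2: row=0, L[0]='k', prepend. Next row=LF[0]=6
  step 3: row=6, L[6]='a', prepend. Next row=LF[6]=1
  step 4: row=1, L[1]='y', prepend. Next row=LF[1]=11
  step 5: row=11, L[11]='a', prepend. Next row=LF[11]=2
  step 6: row=2, L[2]='k', prepend. Next row=LF[2]=7
  step 7: row=7, L[7]='n', prepend. Next row=LF[7]=8
  step 8: row=8, L[8]='o', prepend. Next row=LF[8]=9
  step 9: row=9, L[9]='b', prepend. Next row=LF[9]=4
  step 10: row=4, L[4]='b', prepend. Next row=LF[4]=3
  step 11: row=3, L[3]='i', prepend. Next row=LF[3]=5
  step 12: row=5, L[5]='r', prepend. Next row=LF[5]=10
Reversed output: ribbonkayak$

Answer: ribbonkayak$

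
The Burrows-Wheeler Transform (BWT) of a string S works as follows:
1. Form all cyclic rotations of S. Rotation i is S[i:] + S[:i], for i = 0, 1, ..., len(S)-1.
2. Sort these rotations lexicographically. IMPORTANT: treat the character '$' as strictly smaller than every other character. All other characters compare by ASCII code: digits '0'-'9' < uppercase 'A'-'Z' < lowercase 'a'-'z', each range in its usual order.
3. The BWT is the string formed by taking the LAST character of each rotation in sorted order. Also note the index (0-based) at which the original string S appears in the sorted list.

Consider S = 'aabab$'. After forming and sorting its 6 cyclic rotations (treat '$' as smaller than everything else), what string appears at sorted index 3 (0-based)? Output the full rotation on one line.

Answer: abab$a

Derivation:
All 6 rotations (rotation i = S[i:]+S[:i]):
  rot[0] = aabab$
  rot[1] = abab$a
  rot[2] = bab$aa
  rot[3] = ab$aab
  rot[4] = b$aaba
  rot[5] = $aabab
Sorted (with $ < everything):
  sorted[0] = $aabab
  sorted[1] = aabab$
  sorted[2] = ab$aab
  sorted[3] = abab$a
  sorted[4] = b$aaba
  sorted[5] = bab$aa
sorted[3] = abab$a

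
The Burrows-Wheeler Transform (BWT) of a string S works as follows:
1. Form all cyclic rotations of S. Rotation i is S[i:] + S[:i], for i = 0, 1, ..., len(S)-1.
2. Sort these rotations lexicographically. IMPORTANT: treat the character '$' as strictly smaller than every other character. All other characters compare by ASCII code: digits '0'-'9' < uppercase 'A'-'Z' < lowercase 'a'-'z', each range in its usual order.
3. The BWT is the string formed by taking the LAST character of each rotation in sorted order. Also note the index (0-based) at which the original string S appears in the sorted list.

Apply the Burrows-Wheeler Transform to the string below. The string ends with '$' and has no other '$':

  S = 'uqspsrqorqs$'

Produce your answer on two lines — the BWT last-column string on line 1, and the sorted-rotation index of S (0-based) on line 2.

All 12 rotations (rotation i = S[i:]+S[:i]):
  rot[0] = uqspsrqorqs$
  rot[1] = qspsrqorqs$u
  rot[2] = spsrqorqs$uq
  rot[3] = psrqorqs$uqs
  rot[4] = srqorqs$uqsp
  rot[5] = rqorqs$uqsps
  rot[6] = qorqs$uqspsr
  rot[7] = orqs$uqspsrq
  rot[8] = rqs$uqspsrqo
  rot[9] = qs$uqspsrqor
  rot[10] = s$uqspsrqorq
  rot[11] = $uqspsrqorqs
Sorted (with $ < everything):
  sorted[0] = $uqspsrqorqs  (last char: 's')
  sorted[1] = orqs$uqspsrq  (last char: 'q')
  sorted[2] = psrqorqs$uqs  (last char: 's')
  sorted[3] = qorqs$uqspsr  (last char: 'r')
  sorted[4] = qs$uqspsrqor  (last char: 'r')
  sorted[5] = qspsrqorqs$u  (last char: 'u')
  sorted[6] = rqorqs$uqsps  (last char: 's')
  sorted[7] = rqs$uqspsrqo  (last char: 'o')
  sorted[8] = s$uqspsrqorq  (last char: 'q')
  sorted[9] = spsrqorqs$uq  (last char: 'q')
  sorted[10] = srqorqs$uqsp  (last char: 'p')
  sorted[11] = uqspsrqorqs$  (last char: '$')
Last column: sqsrrusoqqp$
Original string S is at sorted index 11

Answer: sqsrrusoqqp$
11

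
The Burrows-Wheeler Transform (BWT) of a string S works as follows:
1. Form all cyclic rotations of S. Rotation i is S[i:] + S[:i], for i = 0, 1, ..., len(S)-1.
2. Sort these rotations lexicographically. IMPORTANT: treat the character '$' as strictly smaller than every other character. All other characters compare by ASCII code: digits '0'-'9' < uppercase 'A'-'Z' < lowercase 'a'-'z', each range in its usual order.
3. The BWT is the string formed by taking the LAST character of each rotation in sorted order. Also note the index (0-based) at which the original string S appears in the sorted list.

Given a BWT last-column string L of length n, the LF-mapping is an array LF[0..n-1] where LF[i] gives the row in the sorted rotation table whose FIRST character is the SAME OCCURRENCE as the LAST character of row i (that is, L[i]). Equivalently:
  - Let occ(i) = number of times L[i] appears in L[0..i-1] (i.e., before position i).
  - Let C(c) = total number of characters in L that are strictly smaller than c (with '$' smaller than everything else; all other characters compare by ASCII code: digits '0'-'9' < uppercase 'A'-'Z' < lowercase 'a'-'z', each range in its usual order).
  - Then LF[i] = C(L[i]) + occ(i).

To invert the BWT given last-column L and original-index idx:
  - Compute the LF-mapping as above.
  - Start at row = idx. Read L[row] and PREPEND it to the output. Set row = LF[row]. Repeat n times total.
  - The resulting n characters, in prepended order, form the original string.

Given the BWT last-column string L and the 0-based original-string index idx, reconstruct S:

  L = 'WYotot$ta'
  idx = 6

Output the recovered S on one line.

LF mapping: 1 2 4 6 5 7 0 8 3
Walk LF starting at row 6, prepending L[row]:
  step 1: row=6, L[6]='$', prepend. Next row=LF[6]=0
  step 2: row=0, L[0]='W', prepend. Next row=LF[0]=1
  step 3: row=1, L[1]='Y', prepend. Next row=LF[1]=2
  step 4: row=2, L[2]='o', prepend. Next row=LF[2]=4
  step 5: row=4, L[4]='o', prepend. Next row=LF[4]=5
  step 6: row=5, L[5]='t', prepend. Next row=LF[5]=7
  step 7: row=7, L[7]='t', prepend. Next row=LF[7]=8
  step 8: row=8, L[8]='a', prepend. Next row=LF[8]=3
  step 9: row=3, L[3]='t', prepend. Next row=LF[3]=6
Reversed output: tattooYW$

Answer: tattooYW$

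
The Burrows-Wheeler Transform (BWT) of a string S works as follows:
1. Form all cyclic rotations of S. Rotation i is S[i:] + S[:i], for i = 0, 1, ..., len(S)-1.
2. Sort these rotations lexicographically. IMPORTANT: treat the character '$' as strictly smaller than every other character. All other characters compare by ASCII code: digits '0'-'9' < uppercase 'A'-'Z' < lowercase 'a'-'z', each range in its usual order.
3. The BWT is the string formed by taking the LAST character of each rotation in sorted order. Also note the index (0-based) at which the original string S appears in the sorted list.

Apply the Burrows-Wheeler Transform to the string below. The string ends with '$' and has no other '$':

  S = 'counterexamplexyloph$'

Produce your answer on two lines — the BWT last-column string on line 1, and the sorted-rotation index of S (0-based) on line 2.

All 21 rotations (rotation i = S[i:]+S[:i]):
  rot[0] = counterexamplexyloph$
  rot[1] = ounterexamplexyloph$c
  rot[2] = unterexamplexyloph$co
  rot[3] = nterexamplexyloph$cou
  rot[4] = terexamplexyloph$coun
  rot[5] = erexamplexyloph$count
  rot[6] = rexamplexyloph$counte
  rot[7] = examplexyloph$counter
  rot[8] = xamplexyloph$countere
  rot[9] = amplexyloph$counterex
  rot[10] = mplexyloph$counterexa
  rot[11] = plexyloph$counterexam
  rot[12] = lexyloph$counterexamp
  rot[13] = exyloph$counterexampl
  rot[14] = xyloph$counterexample
  rot[15] = yloph$counterexamplex
  rot[16] = loph$counterexamplexy
  rot[17] = oph$counterexamplexyl
  rot[18] = ph$counterexamplexylo
  rot[19] = h$counterexamplexylop
  rot[20] = $counterexamplexyloph
Sorted (with $ < everything):
  sorted[0] = $counterexamplexyloph  (last char: 'h')
  sorted[1] = amplexyloph$counterex  (last char: 'x')
  sorted[2] = counterexamplexyloph$  (last char: '$')
  sorted[3] = erexamplexyloph$count  (last char: 't')
  sorted[4] = examplexyloph$counter  (last char: 'r')
  sorted[5] = exyloph$counterexampl  (last char: 'l')
  sorted[6] = h$counterexamplexylop  (last char: 'p')
  sorted[7] = lexyloph$counterexamp  (last char: 'p')
  sorted[8] = loph$counterexamplexy  (last char: 'y')
  sorted[9] = mplexyloph$counterexa  (last char: 'a')
  sorted[10] = nterexamplexyloph$cou  (last char: 'u')
  sorted[11] = oph$counterexamplexyl  (last char: 'l')
  sorted[12] = ounterexamplexyloph$c  (last char: 'c')
  sorted[13] = ph$counterexamplexylo  (last char: 'o')
  sorted[14] = plexyloph$counterexam  (last char: 'm')
  sorted[15] = rexamplexyloph$counte  (last char: 'e')
  sorted[16] = terexamplexyloph$coun  (last char: 'n')
  sorted[17] = unterexamplexyloph$co  (last char: 'o')
  sorted[18] = xamplexyloph$countere  (last char: 'e')
  sorted[19] = xyloph$counterexample  (last char: 'e')
  sorted[20] = yloph$counterexamplex  (last char: 'x')
Last column: hx$trlppyaulcomenoeex
Original string S is at sorted index 2

Answer: hx$trlppyaulcomenoeex
2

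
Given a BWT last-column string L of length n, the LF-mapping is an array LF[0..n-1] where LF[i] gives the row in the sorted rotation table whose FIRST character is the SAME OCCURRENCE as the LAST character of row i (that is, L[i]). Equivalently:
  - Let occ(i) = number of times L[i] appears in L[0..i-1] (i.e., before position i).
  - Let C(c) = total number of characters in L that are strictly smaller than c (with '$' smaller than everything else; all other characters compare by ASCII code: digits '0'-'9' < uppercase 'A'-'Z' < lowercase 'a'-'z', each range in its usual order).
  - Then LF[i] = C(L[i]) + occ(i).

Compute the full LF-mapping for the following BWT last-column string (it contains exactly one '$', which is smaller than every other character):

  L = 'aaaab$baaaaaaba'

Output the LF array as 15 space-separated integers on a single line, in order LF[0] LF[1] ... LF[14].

Answer: 1 2 3 4 12 0 13 5 6 7 8 9 10 14 11

Derivation:
Char counts: '$':1, 'a':11, 'b':3
C (first-col start): C('$')=0, C('a')=1, C('b')=12
L[0]='a': occ=0, LF[0]=C('a')+0=1+0=1
L[1]='a': occ=1, LF[1]=C('a')+1=1+1=2
L[2]='a': occ=2, LF[2]=C('a')+2=1+2=3
L[3]='a': occ=3, LF[3]=C('a')+3=1+3=4
L[4]='b': occ=0, LF[4]=C('b')+0=12+0=12
L[5]='$': occ=0, LF[5]=C('$')+0=0+0=0
L[6]='b': occ=1, LF[6]=C('b')+1=12+1=13
L[7]='a': occ=4, LF[7]=C('a')+4=1+4=5
L[8]='a': occ=5, LF[8]=C('a')+5=1+5=6
L[9]='a': occ=6, LF[9]=C('a')+6=1+6=7
L[10]='a': occ=7, LF[10]=C('a')+7=1+7=8
L[11]='a': occ=8, LF[11]=C('a')+8=1+8=9
L[12]='a': occ=9, LF[12]=C('a')+9=1+9=10
L[13]='b': occ=2, LF[13]=C('b')+2=12+2=14
L[14]='a': occ=10, LF[14]=C('a')+10=1+10=11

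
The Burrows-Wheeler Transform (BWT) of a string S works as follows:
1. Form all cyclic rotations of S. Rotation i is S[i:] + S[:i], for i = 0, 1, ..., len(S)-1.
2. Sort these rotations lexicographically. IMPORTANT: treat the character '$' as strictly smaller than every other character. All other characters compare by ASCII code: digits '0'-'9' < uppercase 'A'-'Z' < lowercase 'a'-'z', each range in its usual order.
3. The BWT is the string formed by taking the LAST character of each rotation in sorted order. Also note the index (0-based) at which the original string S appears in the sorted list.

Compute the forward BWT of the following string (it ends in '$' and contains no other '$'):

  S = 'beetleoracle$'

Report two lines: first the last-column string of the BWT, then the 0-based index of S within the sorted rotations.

Answer: er$alblecteoe
2

Derivation:
All 13 rotations (rotation i = S[i:]+S[:i]):
  rot[0] = beetleoracle$
  rot[1] = eetleoracle$b
  rot[2] = etleoracle$be
  rot[3] = tleoracle$bee
  rot[4] = leoracle$beet
  rot[5] = eoracle$beetl
  rot[6] = oracle$beetle
  rot[7] = racle$beetleo
  rot[8] = acle$beetleor
  rot[9] = cle$beetleora
  rot[10] = le$beetleorac
  rot[11] = e$beetleoracl
  rot[12] = $beetleoracle
Sorted (with $ < everything):
  sorted[0] = $beetleoracle  (last char: 'e')
  sorted[1] = acle$beetleor  (last char: 'r')
  sorted[2] = beetleoracle$  (last char: '$')
  sorted[3] = cle$beetleora  (last char: 'a')
  sorted[4] = e$beetleoracl  (last char: 'l')
  sorted[5] = eetleoracle$b  (last char: 'b')
  sorted[6] = eoracle$beetl  (last char: 'l')
  sorted[7] = etleoracle$be  (last char: 'e')
  sorted[8] = le$beetleorac  (last char: 'c')
  sorted[9] = leoracle$beet  (last char: 't')
  sorted[10] = oracle$beetle  (last char: 'e')
  sorted[11] = racle$beetleo  (last char: 'o')
  sorted[12] = tleoracle$bee  (last char: 'e')
Last column: er$alblecteoe
Original string S is at sorted index 2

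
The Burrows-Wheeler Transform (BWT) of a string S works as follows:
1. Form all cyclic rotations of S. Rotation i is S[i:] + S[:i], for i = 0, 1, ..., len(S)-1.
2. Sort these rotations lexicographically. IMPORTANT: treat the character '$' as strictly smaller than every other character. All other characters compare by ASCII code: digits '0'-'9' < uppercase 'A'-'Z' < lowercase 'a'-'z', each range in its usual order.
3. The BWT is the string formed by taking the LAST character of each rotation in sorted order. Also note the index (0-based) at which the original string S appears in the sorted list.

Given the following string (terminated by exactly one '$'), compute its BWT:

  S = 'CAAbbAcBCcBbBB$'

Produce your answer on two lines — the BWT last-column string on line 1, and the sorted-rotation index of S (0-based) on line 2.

Answer: BCAbBbcc$BbBAAC
8

Derivation:
All 15 rotations (rotation i = S[i:]+S[:i]):
  rot[0] = CAAbbAcBCcBbBB$
  rot[1] = AAbbAcBCcBbBB$C
  rot[2] = AbbAcBCcBbBB$CA
  rot[3] = bbAcBCcBbBB$CAA
  rot[4] = bAcBCcBbBB$CAAb
  rot[5] = AcBCcBbBB$CAAbb
  rot[6] = cBCcBbBB$CAAbbA
  rot[7] = BCcBbBB$CAAbbAc
  rot[8] = CcBbBB$CAAbbAcB
  rot[9] = cBbBB$CAAbbAcBC
  rot[10] = BbBB$CAAbbAcBCc
  rot[11] = bBB$CAAbbAcBCcB
  rot[12] = BB$CAAbbAcBCcBb
  rot[13] = B$CAAbbAcBCcBbB
  rot[14] = $CAAbbAcBCcBbBB
Sorted (with $ < everything):
  sorted[0] = $CAAbbAcBCcBbBB  (last char: 'B')
  sorted[1] = AAbbAcBCcBbBB$C  (last char: 'C')
  sorted[2] = AbbAcBCcBbBB$CA  (last char: 'A')
  sorted[3] = AcBCcBbBB$CAAbb  (last char: 'b')
  sorted[4] = B$CAAbbAcBCcBbB  (last char: 'B')
  sorted[5] = BB$CAAbbAcBCcBb  (last char: 'b')
  sorted[6] = BCcBbBB$CAAbbAc  (last char: 'c')
  sorted[7] = BbBB$CAAbbAcBCc  (last char: 'c')
  sorted[8] = CAAbbAcBCcBbBB$  (last char: '$')
  sorted[9] = CcBbBB$CAAbbAcB  (last char: 'B')
  sorted[10] = bAcBCcBbBB$CAAb  (last char: 'b')
  sorted[11] = bBB$CAAbbAcBCcB  (last char: 'B')
  sorted[12] = bbAcBCcBbBB$CAA  (last char: 'A')
  sorted[13] = cBCcBbBB$CAAbbA  (last char: 'A')
  sorted[14] = cBbBB$CAAbbAcBC  (last char: 'C')
Last column: BCAbBbcc$BbBAAC
Original string S is at sorted index 8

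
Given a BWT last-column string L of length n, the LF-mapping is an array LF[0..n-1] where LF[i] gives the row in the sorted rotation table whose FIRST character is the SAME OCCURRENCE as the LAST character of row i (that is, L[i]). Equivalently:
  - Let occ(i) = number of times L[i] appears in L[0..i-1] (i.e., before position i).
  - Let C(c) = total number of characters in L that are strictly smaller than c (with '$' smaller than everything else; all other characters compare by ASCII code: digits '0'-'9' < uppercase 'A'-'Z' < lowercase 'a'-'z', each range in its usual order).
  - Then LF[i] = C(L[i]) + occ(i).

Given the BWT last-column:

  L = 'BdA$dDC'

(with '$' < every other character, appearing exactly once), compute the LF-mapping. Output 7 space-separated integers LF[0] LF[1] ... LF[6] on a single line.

Answer: 2 5 1 0 6 4 3

Derivation:
Char counts: '$':1, 'A':1, 'B':1, 'C':1, 'D':1, 'd':2
C (first-col start): C('$')=0, C('A')=1, C('B')=2, C('C')=3, C('D')=4, C('d')=5
L[0]='B': occ=0, LF[0]=C('B')+0=2+0=2
L[1]='d': occ=0, LF[1]=C('d')+0=5+0=5
L[2]='A': occ=0, LF[2]=C('A')+0=1+0=1
L[3]='$': occ=0, LF[3]=C('$')+0=0+0=0
L[4]='d': occ=1, LF[4]=C('d')+1=5+1=6
L[5]='D': occ=0, LF[5]=C('D')+0=4+0=4
L[6]='C': occ=0, LF[6]=C('C')+0=3+0=3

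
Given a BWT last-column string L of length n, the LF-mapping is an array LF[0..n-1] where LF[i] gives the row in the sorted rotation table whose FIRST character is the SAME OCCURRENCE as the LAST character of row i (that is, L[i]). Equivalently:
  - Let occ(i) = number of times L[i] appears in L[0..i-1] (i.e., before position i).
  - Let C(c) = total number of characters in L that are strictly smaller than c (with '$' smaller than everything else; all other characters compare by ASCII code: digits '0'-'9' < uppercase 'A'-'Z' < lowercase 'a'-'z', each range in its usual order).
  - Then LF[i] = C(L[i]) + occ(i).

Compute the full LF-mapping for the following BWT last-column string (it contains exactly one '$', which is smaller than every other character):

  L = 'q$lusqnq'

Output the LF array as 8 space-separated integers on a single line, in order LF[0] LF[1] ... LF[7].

Char counts: '$':1, 'l':1, 'n':1, 'q':3, 's':1, 'u':1
C (first-col start): C('$')=0, C('l')=1, C('n')=2, C('q')=3, C('s')=6, C('u')=7
L[0]='q': occ=0, LF[0]=C('q')+0=3+0=3
L[1]='$': occ=0, LF[1]=C('$')+0=0+0=0
L[2]='l': occ=0, LF[2]=C('l')+0=1+0=1
L[3]='u': occ=0, LF[3]=C('u')+0=7+0=7
L[4]='s': occ=0, LF[4]=C('s')+0=6+0=6
L[5]='q': occ=1, LF[5]=C('q')+1=3+1=4
L[6]='n': occ=0, LF[6]=C('n')+0=2+0=2
L[7]='q': occ=2, LF[7]=C('q')+2=3+2=5

Answer: 3 0 1 7 6 4 2 5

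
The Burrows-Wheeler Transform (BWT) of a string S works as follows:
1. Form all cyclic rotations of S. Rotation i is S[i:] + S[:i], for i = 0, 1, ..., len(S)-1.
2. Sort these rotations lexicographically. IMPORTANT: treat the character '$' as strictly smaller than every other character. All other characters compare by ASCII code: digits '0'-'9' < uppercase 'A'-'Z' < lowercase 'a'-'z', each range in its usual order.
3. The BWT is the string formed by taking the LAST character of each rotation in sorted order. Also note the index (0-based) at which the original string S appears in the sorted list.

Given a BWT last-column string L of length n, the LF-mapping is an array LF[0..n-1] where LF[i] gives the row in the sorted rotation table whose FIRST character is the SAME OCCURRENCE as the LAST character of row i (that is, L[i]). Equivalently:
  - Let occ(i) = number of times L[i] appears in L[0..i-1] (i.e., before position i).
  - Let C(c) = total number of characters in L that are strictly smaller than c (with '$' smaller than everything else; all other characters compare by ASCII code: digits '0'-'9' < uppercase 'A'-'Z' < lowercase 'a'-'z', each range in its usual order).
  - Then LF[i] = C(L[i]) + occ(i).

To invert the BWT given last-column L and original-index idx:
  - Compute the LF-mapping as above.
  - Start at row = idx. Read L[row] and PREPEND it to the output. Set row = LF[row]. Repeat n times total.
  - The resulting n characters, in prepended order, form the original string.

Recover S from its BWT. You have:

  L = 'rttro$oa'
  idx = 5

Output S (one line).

Answer: rotator$

Derivation:
LF mapping: 4 6 7 5 2 0 3 1
Walk LF starting at row 5, prepending L[row]:
  step 1: row=5, L[5]='$', prepend. Next row=LF[5]=0
  step 2: row=0, L[0]='r', prepend. Next row=LF[0]=4
  step 3: row=4, L[4]='o', prepend. Next row=LF[4]=2
  step 4: row=2, L[2]='t', prepend. Next row=LF[2]=7
  step 5: row=7, L[7]='a', prepend. Next row=LF[7]=1
  step 6: row=1, L[1]='t', prepend. Next row=LF[1]=6
  step 7: row=6, L[6]='o', prepend. Next row=LF[6]=3
  step 8: row=3, L[3]='r', prepend. Next row=LF[3]=5
Reversed output: rotator$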